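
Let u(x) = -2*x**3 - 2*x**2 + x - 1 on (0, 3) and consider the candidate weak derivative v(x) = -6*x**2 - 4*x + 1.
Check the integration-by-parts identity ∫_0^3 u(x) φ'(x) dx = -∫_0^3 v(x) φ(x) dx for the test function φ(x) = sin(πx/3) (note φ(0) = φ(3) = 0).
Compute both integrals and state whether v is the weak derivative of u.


LHS = -648/π^3 + 192/π, RHS = -648/π^3 + 192/π. Yes, v = u' weakly.

u(x) = -2*x**3 - 2*x**2 + x - 1, classical derivative u'(x) = -6*x**2 - 4*x + 1.
φ(x) = sin(πx/3), so φ'(x) = π*cos(π*x/3)/3.
Note φ(0) = φ(3) = 0, so the boundary term u·φ vanishes.
LHS = ∫_0^3 u(x) φ'(x) dx = ∫_0^3 (-2*π*x^3*cos(π*x/3)/3 - 2*π*x^2*cos(π*x/3)/3 + π*x*cos(π*x/3)/3 - π*cos(π*x/3)/3) dx. Term by term:
  ∫_0^3 -π*cos(π*x/3)/3 dx = 0;  ∫_0^3 -2*π*x^2*cos(π*x/3)/3 dx = 36/π;  ∫_0^3 -2*π*x^3*cos(π*x/3)/3 dx = -648/π^3 + 162/π;
  ∫_0^3 π*x*cos(π*x/3)/3 dx = -6/π.
Sum: 0 + 36/π + -648/π^3 + 162/π − 6/π = -648/π^3 + 192/π.
So LHS = -648/π^3 + 192/π.
∫_0^3 v(x) φ(x) dx = ∫_0^3 (-6*x^2*sin(π*x/3) - 4*x*sin(π*x/3) + sin(π*x/3)) dx. Term by term:
  ∫_0^3 -6*x^2*sin(π*x/3) dx = -162/π + 648/π^3;  ∫_0^3 -4*x*sin(π*x/3) dx = -36/π;  ∫_0^3 sin(π*x/3) dx = 6/π.
Sum: -162/π + 648/π^3 − 36/π + 6/π = -192/π + 648/π^3.
So RHS = -∫_0^3 v(x) φ(x) dx = -648/π^3 + 192/π.
LHS = RHS, so the identity holds for this test φ.
Moreover u is smooth here and v(x) = u'(x) = -6*x**2 - 4*x + 1 pointwise, so the identity holds for every test function. Hence v is the weak derivative of u.


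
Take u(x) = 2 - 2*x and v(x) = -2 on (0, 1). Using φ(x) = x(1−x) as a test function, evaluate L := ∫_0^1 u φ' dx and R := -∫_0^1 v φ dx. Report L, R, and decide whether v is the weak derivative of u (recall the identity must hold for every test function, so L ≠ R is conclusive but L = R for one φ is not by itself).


LHS = 1/3, RHS = 1/3. Yes, v = u' weakly.

u(x) = 2 - 2*x, classical derivative u'(x) = -2.
φ(x) = x(1−x), so φ'(x) = 1 - 2*x.
Note φ(0) = φ(1) = 0, so the boundary term u·φ vanishes.
LHS = ∫_0^1 u(x) φ'(x) dx = ∫_0^1 (4*x^2 - 6*x + 2) dx. Term by term:
  ∫_0^1 4*x^2 dx = 4/3;  ∫_0^1 -6*x dx = -3;  ∫_0^1 2 dx = 2.
Sum: 4/3 − 3 + 2 = 1/3.
So LHS = 1/3.
∫_0^1 v(x) φ(x) dx = ∫_0^1 (2*x^2 - 2*x) dx. Term by term:
  ∫_0^1 2*x^2 dx = 2/3;  ∫_0^1 -2*x dx = -1.
Sum: 2/3 − 1 = -1/3.
So RHS = -∫_0^1 v(x) φ(x) dx = 1/3.
LHS = RHS, so the identity holds for this test φ.
Moreover u is smooth here and v(x) = u'(x) = -2 pointwise, so the identity holds for every test function. Hence v is the weak derivative of u.


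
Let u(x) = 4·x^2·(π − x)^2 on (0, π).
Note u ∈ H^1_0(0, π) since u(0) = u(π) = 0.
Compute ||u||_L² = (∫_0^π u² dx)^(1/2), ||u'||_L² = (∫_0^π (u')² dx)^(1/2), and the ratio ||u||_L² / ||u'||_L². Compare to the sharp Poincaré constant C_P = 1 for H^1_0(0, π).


||u||_L² / ||u'||_L² = sqrt(3)*π/6 < C_P = 1.

u(x) = 4·x^2·(π − x)^2, so u'(x) = 8*x*(x - π)*(2*x - π).
u(x) = 4·x^2·(π − x)^2 vanishes at x = 0 and x = π, so u ∈ H^1_0(0, π). Differentiate via the product rule and integrate the resulting polynomials term by term.
  ∫_0^π u² dx = ∫_0^π (16*x^8 - 64*π*x^7 + 96*π^2*x^6 - 64*π^3*x^5 + 16*π^4*x^4) dx. Term by term:
    ∫_0^π 16*x^8 dx = 16*π^9/9;  ∫_0^π -64*π*x^7 dx = -8*π^9;  ∫_0^π 96*π^2*x^6 dx = 96*π^9/7;
    ∫_0^π -64*π^3*x^5 dx = -32*π^9/3;  ∫_0^π 16*π^4*x^4 dx = 16*π^9/5.
  Sum: 16*π^9/9 − 8*π^9 + 96*π^9/7 − 32*π^9/3 + 16*π^9/5 = 8*π^9/315.
  ∫_0^π (u')² dx = ∫_0^π (256*x^6 - 768*π*x^5 + 832*π^2*x^4 - 384*π^3*x^3 + 64*π^4*x^2) dx. Term by term:
    ∫_0^π 256*x^6 dx = 256*π^7/7;  ∫_0^π -768*π*x^5 dx = -128*π^7;  ∫_0^π 832*π^2*x^4 dx = 832*π^7/5;
    ∫_0^π -384*π^3*x^3 dx = -96*π^7;  ∫_0^π 64*π^4*x^2 dx = 64*π^7/3.
  Sum: 256*π^7/7 − 128*π^7 + 832*π^7/5 − 96*π^7 + 64*π^7/3 = 32*π^7/105.
∫_0^π u² dx = 8*π^9/315, so ||u||_L² = 2*sqrt(70)*π^(9/2)/105.
∫_0^π (u')² dx = 32*π^7/105, so ||u'||_L² = 4*sqrt(210)*π^(7/2)/105.
Ratio ||u||_L² / ||u'||_L² = sqrt(3)*π/6.
Sharp Poincaré constant on H^1_0(0, π) is C_P = L/π = 1, achieved by sin(x).
A polynomial bump cannot attain the sharp Poincaré constant (only the first sine eigenfunction does), so the ratio is strictly less than C_P, consistent with ||u||_L² ≤ C_P ||u'||_L².


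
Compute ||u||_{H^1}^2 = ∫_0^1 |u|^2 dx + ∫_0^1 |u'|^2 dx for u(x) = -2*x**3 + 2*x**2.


||u||_{H^1}^2 = 4/7

The H^1 norm (squared) on an interval (0, L) is
  ||u||_{H^1}^2 = ∫_0^L u(x)^2 dx + ∫_0^L u'(x)^2 dx.
Compute u'(x) = -6*x**2 + 4*x.
Then u(x)^2 = 4*x**6 - 8*x**5 + 4*x**4 and u'(x)^2 = 36*x**4 - 48*x**3 + 16*x**2.
Integrate each monomial from 0 to 1 using ∫_0^1 c·x^n dx = c·1^(n+1)/(n+1):
  ∫_0^1 u(x)^2 dx = ∫_0^1 (4*x^6 - 8*x^5 + 4*x^4) dx. Term by term:
    ∫_0^1 4*x^6 dx = 4/7;  ∫_0^1 -8*x^5 dx = -4/3;  ∫_0^1 4*x^4 dx = 4/5.
  Sum: 4/7 − 4/3 + 4/5 = 4/105.
  ∫_0^1 u'(x)^2 dx = ∫_0^1 (36*x^4 - 48*x^3 + 16*x^2) dx. Term by term:
    ∫_0^1 36*x^4 dx = 36/5;  ∫_0^1 -48*x^3 dx = -12;  ∫_0^1 16*x^2 dx = 16/3.
  Sum: 36/5 − 12 + 16/3 = 8/15.
Adding: ||u||_{H^1}^2 = 4/105 + 8/15 = 4/7.


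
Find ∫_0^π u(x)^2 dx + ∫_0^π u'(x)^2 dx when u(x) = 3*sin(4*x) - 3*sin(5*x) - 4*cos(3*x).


||u||_{H^1(0,π)}^2 = -1920/7 + 547*π/2

u'(x) = 12*sin(3*x) + 12*cos(4*x) - 15*cos(5*x).
Expand u² and (u')² and integrate term by term on (0, π), using: for integers n ≥ 1, ∫_0^π sin²(nx) dx = ∫_0^π cos²(nx) dx = π/2; for n ≠ n', ∫_0^π sin(nx)sin(n'x) dx = ∫_0^π cos(nx)cos(n'x) dx = 0; and by product-to-sum, ∫_0^π sin(nx)cos(n'x) dx = ½∫_0^π [sin((n+n')x) + sin((n−n')x)] dx, which is 0 when n+n' is even and 2n/(n²−n'²) when n+n' is odd (it need not vanish on (0, π)).
  u² squared terms: (-4)²·∫cos(3x)² dx = 16·π/2 = 8*π;  (-3)²·∫sin(5x)² dx = 9·π/2 = 9*π/2;  (3)²·∫sin(4x)² dx = 9·π/2 = 9*π/2.
  u² cross terms: 2·(-4)·(-3)·∫cos(3x)·sin(5x) dx = 24·(0) = 0;  2·(-4)·(3)·∫cos(3x)·sin(4x) dx = -24·(8/7) = -192/7;  2·(-3)·(3)·∫sin(5x)·sin(4x) dx = -18·(0) = 0.
  So ∫_0^π u² dx = 8*π + 9*π/2 + 9*π/2 + 0 − 192/7 + 0 = -192/7 + 17*π.
  (u')² squared terms: (-15)²·∫cos(5x)² dx = 225·π/2 = 225*π/2;  (12)²·∫cos(4x)² dx = 144·π/2 = 72*π;  (12)²·∫sin(3x)² dx = 144·π/2 = 72*π.
  (u')² cross terms: 2·(-15)·(12)·∫cos(5x)·cos(4x) dx = -360·(0) = 0;  2·(-15)·(12)·∫cos(5x)·sin(3x) dx = -360·(0) = 0;  2·(12)·(12)·∫cos(4x)·sin(3x) dx = 288·(-6/7) = -1728/7.
  So ∫_0^π (u')² dx = 225*π/2 + 72*π + 72*π + 0 + 0 − 1728/7 = -1728/7 + 513*π/2.
||u||_{H^1}^2 = (-192/7 + 17*π) + (-1728/7 + 513*π/2) = -1920/7 + 547*π/2.


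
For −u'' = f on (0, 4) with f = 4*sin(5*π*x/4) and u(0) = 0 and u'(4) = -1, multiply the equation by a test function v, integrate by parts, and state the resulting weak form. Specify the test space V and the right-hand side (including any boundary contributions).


V = {v ∈ H^1(0, 4) : v(0) = 0} (test functions vanish at x = 0 where u is specified); weak form: ∫_0^4 u'v' dx = ∫_0^4 (4*sin(5*π*x/4)) v dx − v(4) for all v ∈ V.

Multiply both sides by a test function v and integrate from 0 to 4:
  ∫_0^4 −u''(x) v(x) dx = ∫_0^4 f(x) v(x) dx.
Integrate the LHS by parts once:
  ∫_0^4 −u'' v dx = −[u'(x) v(x)]_0^4 + ∫_0^4 u'(x) v'(x) dx.
Thus ∫_0^4 u'(x) v'(x) dx = ∫_0^4 f(x) v(x) dx + [u'(x) v(x)]_0^4.
Choose V so that boundary terms are either known or forced to vanish.
Mixed BC: u(0) = 0 (Dirichlet) and u'(4) = -1 (Neumann). Define V = {v ∈ H^1(0, 4) : v(0) = 0}. Then [u' v]_0^4 = u'(4)·v(4) − u'(0)·0 = − v(4).
Weak formulation: find u (satisfying any essential BC) such that ∫_0^4 u'(x) v'(x) dx = ∫_0^4 f v dx − v(4) for all v ∈ V (Dirichlet at 0 absorbed into V; Neumann datum at x = 4 contributes the boundary term).
Substituting f(x) = 4*sin(5*π*x/4), the right-hand side is ∫_0^4 (4*sin(5*π*x/4)) v dx − v(4).


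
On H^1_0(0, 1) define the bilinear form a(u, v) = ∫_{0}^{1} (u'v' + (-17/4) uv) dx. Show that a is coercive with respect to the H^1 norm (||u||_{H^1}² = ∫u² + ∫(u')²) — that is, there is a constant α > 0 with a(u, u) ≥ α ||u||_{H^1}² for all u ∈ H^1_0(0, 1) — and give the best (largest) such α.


α = (-17/4 + π^2)/(1 + π^2)

Coercivity of a(·,·) on H^1_0(0, 1) means a(u, u) ≥ α ||u||_{H^1}² for every u ∈ H^1_0.
The interval has length L = 1, and Poincaré/coercivity depend only on L. Here a(u, u) = ∫(u')² + (-17/4)·∫u².
Here c = -17/4 < 0 with |c| < (π/L)² = π^2, so coercivity still holds. The condition a(u,u) ≥ α||u||_{H^1}² reads (1−α)∫(u')² ≥ (α−c)∫u². Any admissible α is ≤ 1 (rapidly oscillating u have ∫u²/∫(u')² → 0), and α = 1 would force 0 ≥ (1−c)∫u², impossible since c < 1; so 1−α > 0. By the sharp Poincaré inequality on H^1_0 of an interval of length L, ∫(u')² ≥ (π/L)²∫u² with equality for the first sine mode sin(π(x−x₀)/L) (x₀ the left endpoint), so the inequality holds for all u iff (1−α)(π/L)² ≥ α − c, i.e. α ≤ ((π/L)² + c)/((π/L)² + 1) = (1 + c(L/π)²)/(1 + (L/π)²). (Direct route, valid since c ≤ 0: Poincaré gives c∫u² ≥ c(L/π)²∫(u')², so a(u,u) ≥ (1 + c(L/π)²)∫(u')², while ||u||_{H^1}² ≤ (1 + (L/π)²)∫(u')²; dividing yields the same α.) With (π/L)² = π^2 and c = -17/4, the largest admissible constant is α = ((π/L)² + c)/((π/L)² + 1).
Simplifying, α = (-17/4 + π^2)/(1 + π^2).


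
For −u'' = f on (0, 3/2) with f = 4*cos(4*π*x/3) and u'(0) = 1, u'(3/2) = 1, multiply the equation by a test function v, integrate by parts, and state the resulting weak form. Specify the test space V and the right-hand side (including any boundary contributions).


V = H^1(0, 3/2) (v unrestricted at boundary; u is determined up to an additive constant); weak form: ∫_0^3/2 u'v' dx = ∫_0^3/2 (4*cos(4*π*x/3)) v dx + v(3/2) − v(0) for all v ∈ V.

Multiply both sides by a test function v and integrate from 0 to 3/2:
  ∫_0^3/2 −u''(x) v(x) dx = ∫_0^3/2 f(x) v(x) dx.
Integrate the LHS by parts once:
  ∫_0^3/2 −u'' v dx = −[u'(x) v(x)]_0^3/2 + ∫_0^3/2 u'(x) v'(x) dx.
Thus ∫_0^3/2 u'(x) v'(x) dx = ∫_0^3/2 f(x) v(x) dx + [u'(x) v(x)]_0^3/2.
Choose V so that boundary terms are either known or forced to vanish.
u has inhomogeneous Neumann u'(0) = 1, u'(3/2) = 1. [u' v]_0^3/2 = (1)·v(3/2) − (1)·v(0) = v(3/2) − v(0). Take V = H^1(0, 3/2); boundary term becomes part of RHS.
Weak formulation: find u (satisfying any essential BC) such that ∫_0^3/2 u'(x) v'(x) dx = ∫_0^3/2 f v dx + v(3/2) − v(0) for all v ∈ V (Neumann data are natural BCs: they enter the RHS as boundary terms).
Substituting f(x) = 4*cos(4*π*x/3), the right-hand side is ∫_0^3/2 (4*cos(4*π*x/3)) v dx + v(3/2) − v(0).
Compatibility check (pure Neumann): taking v ≡ 1 ∈ V gives 0 = ∫_0^3/2 f dx + (1) − (1), i.e. ∫_0^3/2 f dx must equal u'(0) − u'(3/2) = 0. Indeed ∫_0^3/2 (4*cos(4*π*x/3)) dx = 0, so the data are compatible. The solution is then unique only up to an additive constant (fix it e.g. by requiring ∫_0^3/2 u dx = 0).


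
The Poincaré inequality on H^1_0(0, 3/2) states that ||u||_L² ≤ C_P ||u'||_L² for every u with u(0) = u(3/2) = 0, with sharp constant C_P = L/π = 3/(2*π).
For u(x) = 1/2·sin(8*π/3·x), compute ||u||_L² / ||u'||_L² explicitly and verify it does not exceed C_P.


||u||_L² / ||u'||_L² = 3/(8*π) < C_P = 3/(2*π).

u(x) = 1/2·sin(8*π/3·x), so u'(x) = 4*π*cos(8*π*x/3)/3.
Writing u(x) = A·sin(kπx/L) with A = 1/2 and k = 4, use ∫_0^L sin²(kπx/L) dx = L/2 and ∫_0^L cos²(kπx/L) dx = L/2.
u² = 1/4·sin²(8*π/3·x) and (u')² = 16*π^2/9·cos²(8*π/3·x), and each of sin², cos² integrates to L/2 = 3/4 over (0, 3/2).
∫_0^3/2 u² dx = 3/16, so ||u||_L² = sqrt(3)/4.
∫_0^3/2 (u')² dx = 4*π^2/3, so ||u'||_L² = 2*sqrt(3)*π/3.
Ratio ||u||_L² / ||u'||_L² = 3/(8*π).
Sharp Poincaré constant on H^1_0(0, 3/2) is C_P = L/π = 3/(2*π), achieved by sin(2*π/3·x).
This is the k = 4 harmonic; the ratio L/(kπ) is strictly less than C_P = L/π, consistent with the sharp inequality ||u||_L² ≤ C_P ||u'||_L².


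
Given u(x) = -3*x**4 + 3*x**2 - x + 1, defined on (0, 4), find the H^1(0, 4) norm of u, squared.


||u||_{H^1}^2 = 8013608/15

The H^1 norm (squared) on an interval (0, L) is
  ||u||_{H^1}^2 = ∫_0^L u(x)^2 dx + ∫_0^L u'(x)^2 dx.
Compute u'(x) = -12*x**3 + 6*x - 1.
Then u(x)^2 = 9*x**8 - 18*x**6 + 6*x**5 + 3*x**4 - 6*x**3 + 7*x**2 - 2*x + 1 and u'(x)^2 = 144*x**6 - 144*x**4 + 24*x**3 + 36*x**2 - 12*x + 1.
Integrate each monomial from 0 to 4 using ∫_0^4 c·x^n dx = c·4^(n+1)/(n+1):
  ∫_0^4 u(x)^2 dx = ∫_0^4 (9*x^8 - 18*x^6 + 6*x^5 + 3*x^4 - 6*x^3 + 7*x^2 - 2*x + 1) dx. Term by term:
    ∫_0^4 9*x^8 dx = 262144;  ∫_0^4 -18*x^6 dx = -294912/7;  ∫_0^4 6*x^5 dx = 4096;
    ∫_0^4 3*x^4 dx = 3072/5;  ∫_0^4 -6*x^3 dx = -384;  ∫_0^4 7*x^2 dx = 448/3;
    ∫_0^4 -2*x dx = -16;  ∫_0^4 1 dx = 4.
  Sum: 262144 − 294912/7 + 4096 + 3072/5 − 384 + 448/3 − 16 + 4 = 23570132/105.
  ∫_0^4 u'(x)^2 dx = ∫_0^4 (144*x^6 - 144*x^4 + 24*x^3 + 36*x^2 - 12*x + 1) dx. Term by term:
    ∫_0^4 144*x^6 dx = 2359296/7;  ∫_0^4 -144*x^4 dx = -147456/5;  ∫_0^4 24*x^3 dx = 1536;
    ∫_0^4 36*x^2 dx = 768;  ∫_0^4 -12*x dx = -96;  ∫_0^4 1 dx = 4.
  Sum: 2359296/7 − 147456/5 + 1536 + 768 − 96 + 4 = 10841708/35.
Adding: ||u||_{H^1}^2 = 23570132/105 + 10841708/35 = 8013608/15.


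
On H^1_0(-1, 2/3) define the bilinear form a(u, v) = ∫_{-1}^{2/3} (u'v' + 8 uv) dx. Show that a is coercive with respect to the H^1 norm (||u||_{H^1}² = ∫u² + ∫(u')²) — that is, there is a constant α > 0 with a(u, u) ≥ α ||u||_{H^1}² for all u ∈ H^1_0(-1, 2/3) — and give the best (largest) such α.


α = 1

Coercivity of a(·,·) on H^1_0(-1, 2/3) means a(u, u) ≥ α ||u||_{H^1}² for every u ∈ H^1_0.
The interval has length L = 5/3, and Poincaré/coercivity depend only on L. Here a(u, u) = ∫(u')² + (8)·∫u².
Here c = 8 ≥ 1, so a(u,u) = ∫(u')² + c∫u² ≥ ∫(u')² + ∫u² = ||u||_{H^1}², i.e. α = 1 works. No larger α is possible: a(u,u) ≥ α||u||_{H^1}² means (1−α)∫(u')² ≥ (α−c)∫u², and for the modes u_n = sin(nπ(x−x₀)/L) (x₀ the left endpoint) one has ∫u_n²/∫(u_n')² = (L/(nπ))² → 0, so a(u_n,u_n)/||u_n||_{H^1}² → 1. Hence the optimal constant is α = 1.
Therefore α = 1.


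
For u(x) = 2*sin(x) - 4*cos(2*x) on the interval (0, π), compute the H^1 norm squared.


||u||_{H^1(0,π)}^2 = 160/3 + 44*π

u'(x) = 8*sin(2*x) + 2*cos(x).
Expand u² and (u')² and integrate term by term on (0, π), using: for integers n ≥ 1, ∫_0^π sin²(nx) dx = ∫_0^π cos²(nx) dx = π/2; for n ≠ n', ∫_0^π sin(nx)sin(n'x) dx = ∫_0^π cos(nx)cos(n'x) dx = 0; and by product-to-sum, ∫_0^π sin(nx)cos(n'x) dx = ½∫_0^π [sin((n+n')x) + sin((n−n')x)] dx, which is 0 when n+n' is even and 2n/(n²−n'²) when n+n' is odd (it need not vanish on (0, π)).
  u² squared terms: (-4)²·∫cos(2x)² dx = 16·π/2 = 8*π;  (2)²·∫sin(x)² dx = 4·π/2 = 2*π.
  u² cross terms: 2·(-4)·(2)·∫cos(2x)·sin(x) dx = -16·(-2/3) = 32/3.
  So ∫_0^π u² dx = 8*π + 2*π + 32/3 = 32/3 + 10*π.
  (u')² squared terms: (2)²·∫cos(x)² dx = 4·π/2 = 2*π;  (8)²·∫sin(2x)² dx = 64·π/2 = 32*π.
  (u')² cross terms: 2·(2)·(8)·∫cos(x)·sin(2x) dx = 32·(4/3) = 128/3.
  So ∫_0^π (u')² dx = 2*π + 32*π + 128/3 = 128/3 + 34*π.
||u||_{H^1}^2 = (32/3 + 10*π) + (128/3 + 34*π) = 160/3 + 44*π.


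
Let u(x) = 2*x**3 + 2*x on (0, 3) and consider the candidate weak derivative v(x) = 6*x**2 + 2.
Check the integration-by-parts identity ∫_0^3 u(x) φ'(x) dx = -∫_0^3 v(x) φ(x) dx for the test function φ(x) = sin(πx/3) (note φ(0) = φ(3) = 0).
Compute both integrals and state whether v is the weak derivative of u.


LHS = -174/π + 648/π^3, RHS = -174/π + 648/π^3. Yes, v = u' weakly.

u(x) = 2*x**3 + 2*x, classical derivative u'(x) = 6*x**2 + 2.
φ(x) = sin(πx/3), so φ'(x) = π*cos(π*x/3)/3.
Note φ(0) = φ(3) = 0, so the boundary term u·φ vanishes.
LHS = ∫_0^3 u(x) φ'(x) dx = ∫_0^3 (2*π*x^3*cos(π*x/3)/3 + 2*π*x*cos(π*x/3)/3) dx. Term by term:
  ∫_0^3 2*π*x*cos(π*x/3)/3 dx = -12/π;  ∫_0^3 2*π*x^3*cos(π*x/3)/3 dx = -162/π + 648/π^3.
Sum: -12/π + -162/π + 648/π^3 = -174/π + 648/π^3.
So LHS = -174/π + 648/π^3.
∫_0^3 v(x) φ(x) dx = ∫_0^3 (6*x^2*sin(π*x/3) + 2*sin(π*x/3)) dx. Term by term:
  ∫_0^3 2*sin(π*x/3) dx = 12/π;  ∫_0^3 6*x^2*sin(π*x/3) dx = -648/π^3 + 162/π.
Sum: 12/π + -648/π^3 + 162/π = -648/π^3 + 174/π.
So RHS = -∫_0^3 v(x) φ(x) dx = -174/π + 648/π^3.
LHS = RHS, so the identity holds for this test φ.
Moreover u is smooth here and v(x) = u'(x) = 6*x**2 + 2 pointwise, so the identity holds for every test function. Hence v is the weak derivative of u.


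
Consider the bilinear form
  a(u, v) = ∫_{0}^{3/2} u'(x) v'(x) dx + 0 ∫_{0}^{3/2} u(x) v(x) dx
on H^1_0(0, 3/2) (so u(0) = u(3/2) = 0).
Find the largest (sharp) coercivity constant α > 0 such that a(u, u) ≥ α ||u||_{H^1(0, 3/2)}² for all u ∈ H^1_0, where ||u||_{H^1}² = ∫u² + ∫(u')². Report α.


α = 4*π^2/(9 + 4*π^2)

Coercivity of a(·,·) on H^1_0(0, 3/2) means a(u, u) ≥ α ||u||_{H^1}² for every u ∈ H^1_0.
The interval has length L = 3/2, and Poincaré/coercivity depend only on L. Here a(u, u) = ∫(u')² + (0)·∫u².
Here c = 0, so a(u,u) = ∫(u')² alone. The condition a(u,u) ≥ α||u||_{H^1}² reads (1−α)∫(u')² ≥ (α−c)∫u². Any admissible α is ≤ 1 (rapidly oscillating u have ∫u²/∫(u')² → 0), and α = 1 would force 0 ≥ (1−c)∫u², impossible since c < 1; so 1−α > 0. By the sharp Poincaré inequality on H^1_0 of an interval of length L, ∫(u')² ≥ (π/L)²∫u² with equality for the first sine mode sin(π(x−x₀)/L) (x₀ the left endpoint), so the inequality holds for all u iff (1−α)(π/L)² ≥ α − c, i.e. α ≤ ((π/L)² + c)/((π/L)² + 1) = (1 + c(L/π)²)/(1 + (L/π)²). (Direct route, valid since c ≤ 0: Poincaré gives c∫u² ≥ c(L/π)²∫(u')², so a(u,u) ≥ (1 + c(L/π)²)∫(u')², while ||u||_{H^1}² ≤ (1 + (L/π)²)∫(u')²; dividing yields the same α.) With (π/L)² = 4*π^2/9 and c = 0, the largest admissible constant is α = ((π/L)² + c)/((π/L)² + 1).
Simplifying, α = 4*π^2/(9 + 4*π^2).


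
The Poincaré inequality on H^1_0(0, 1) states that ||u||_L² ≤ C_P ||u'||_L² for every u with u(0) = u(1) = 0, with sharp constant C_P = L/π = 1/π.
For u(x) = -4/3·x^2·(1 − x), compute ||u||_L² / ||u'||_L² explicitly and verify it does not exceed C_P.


||u||_L² / ||u'||_L² = sqrt(14)/14 < C_P = 1/π.

u(x) = -4/3·x^2·(1 − x), so u'(x) = 4*x*(3*x - 2)/3.
u(x) = -4/3·x^2·(1 − x) vanishes at x = 0 and x = 1, so u ∈ H^1_0(0, 1). Differentiate via the product rule and integrate the resulting polynomials term by term.
  ∫_0^1 u² dx = ∫_0^1 (16*x^6/9 - 32*x^5/9 + 16*x^4/9) dx. Term by term:
    ∫_0^1 16*x^6/9 dx = 16/63;  ∫_0^1 -32*x^5/9 dx = -16/27;  ∫_0^1 16*x^4/9 dx = 16/45.
  Sum: 16/63 − 16/27 + 16/45 = 16/945.
  ∫_0^1 (u')² dx = ∫_0^1 (16*x^4 - 64*x^3/3 + 64*x^2/9) dx. Term by term:
    ∫_0^1 16*x^4 dx = 16/5;  ∫_0^1 -64*x^3/3 dx = -16/3;  ∫_0^1 64*x^2/9 dx = 64/27.
  Sum: 16/5 − 16/3 + 64/27 = 32/135.
∫_0^1 u² dx = 16/945, so ||u||_L² = 4*sqrt(105)/315.
∫_0^1 (u')² dx = 32/135, so ||u'||_L² = 4*sqrt(30)/45.
Ratio ||u||_L² / ||u'||_L² = sqrt(14)/14.
Sharp Poincaré constant on H^1_0(0, 1) is C_P = L/π = 1/π, achieved by sin(π·x).
A polynomial bump cannot attain the sharp Poincaré constant (only the first sine eigenfunction does), so the ratio is strictly less than C_P, consistent with ||u||_L² ≤ C_P ||u'||_L².


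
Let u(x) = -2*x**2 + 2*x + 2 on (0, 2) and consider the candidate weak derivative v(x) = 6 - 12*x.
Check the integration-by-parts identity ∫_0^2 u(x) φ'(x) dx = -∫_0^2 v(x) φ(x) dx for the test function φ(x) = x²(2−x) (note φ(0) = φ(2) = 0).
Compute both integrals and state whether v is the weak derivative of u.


LHS = 56/15, RHS = 56/5. No, v is not the weak derivative of u.

u(x) = -2*x**2 + 2*x + 2, classical derivative u'(x) = 2 - 4*x.
φ(x) = x²(2−x), so φ'(x) = x*(4 - 3*x).
Note φ(0) = φ(2) = 0, so the boundary term u·φ vanishes.
LHS = ∫_0^2 u(x) φ'(x) dx = ∫_0^2 (6*x^4 - 14*x^3 + 2*x^2 + 8*x) dx. Term by term:
  ∫_0^2 6*x^4 dx = 192/5;  ∫_0^2 -14*x^3 dx = -56;  ∫_0^2 2*x^2 dx = 16/3;
  ∫_0^2 8*x dx = 16.
Sum: 192/5 − 56 + 16/3 + 16 = 56/15.
So LHS = 56/15.
∫_0^2 v(x) φ(x) dx = ∫_0^2 (12*x^4 - 30*x^3 + 12*x^2) dx. Term by term:
  ∫_0^2 12*x^4 dx = 384/5;  ∫_0^2 -30*x^3 dx = -120;  ∫_0^2 12*x^2 dx = 32.
Sum: 384/5 − 120 + 32 = -56/5.
So RHS = -∫_0^2 v(x) φ(x) dx = 56/5.
LHS − RHS = -112/15 ≠ 0, so the identity fails.
(For a valid weak derivative the identity must hold for EVERY test function, in particular this one. The failure shows v is NOT the weak derivative of u.)
Correct weak derivative would be u'(x) = 2 - 4*x.


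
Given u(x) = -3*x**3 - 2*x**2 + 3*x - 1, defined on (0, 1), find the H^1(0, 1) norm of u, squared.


||u||_{H^1}^2 = 4169/210

The H^1 norm (squared) on an interval (0, L) is
  ||u||_{H^1}^2 = ∫_0^L u(x)^2 dx + ∫_0^L u'(x)^2 dx.
Compute u'(x) = -9*x**2 - 4*x + 3.
Then u(x)^2 = 9*x**6 + 12*x**5 - 14*x**4 - 6*x**3 + 13*x**2 - 6*x + 1 and u'(x)^2 = 81*x**4 + 72*x**3 - 38*x**2 - 24*x + 9.
Integrate each monomial from 0 to 1 using ∫_0^1 c·x^n dx = c·1^(n+1)/(n+1):
  ∫_0^1 u(x)^2 dx = ∫_0^1 (9*x^6 + 12*x^5 - 14*x^4 - 6*x^3 + 13*x^2 - 6*x + 1) dx. Term by term:
    ∫_0^1 9*x^6 dx = 9/7;  ∫_0^1 12*x^5 dx = 2;  ∫_0^1 -14*x^4 dx = -14/5;
    ∫_0^1 -6*x^3 dx = -3/2;  ∫_0^1 13*x^2 dx = 13/3;  ∫_0^1 -6*x dx = -3;
    ∫_0^1 1 dx = 1.
  Sum: 9/7 + 2 − 14/5 − 3/2 + 13/3 − 3 + 1 = 277/210.
  ∫_0^1 u'(x)^2 dx = ∫_0^1 (81*x^4 + 72*x^3 - 38*x^2 - 24*x + 9) dx. Term by term:
    ∫_0^1 81*x^4 dx = 81/5;  ∫_0^1 72*x^3 dx = 18;  ∫_0^1 -38*x^2 dx = -38/3;
    ∫_0^1 -24*x dx = -12;  ∫_0^1 9 dx = 9.
  Sum: 81/5 + 18 − 38/3 − 12 + 9 = 278/15.
Adding: ||u||_{H^1}^2 = 277/210 + 278/15 = 4169/210.


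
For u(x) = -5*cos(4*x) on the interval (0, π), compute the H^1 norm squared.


||u||_{H^1(0,π)}^2 = 425*π/2

u'(x) = 20*sin(4*x).
Expand u² and (u')² and integrate term by term on (0, π), using: for integers n ≥ 1, ∫_0^π sin²(nx) dx = ∫_0^π cos²(nx) dx = π/2; for n ≠ n', ∫_0^π sin(nx)sin(n'x) dx = ∫_0^π cos(nx)cos(n'x) dx = 0; and by product-to-sum, ∫_0^π sin(nx)cos(n'x) dx = ½∫_0^π [sin((n+n')x) + sin((n−n')x)] dx, which is 0 when n+n' is even and 2n/(n²−n'²) when n+n' is odd (it need not vanish on (0, π)).
  u² squared terms: (-5)²·∫cos(4x)² dx = 25·π/2 = 25*π/2.
  So ∫_0^π u² dx = 25*π/2.
  (u')² squared terms: (20)²·∫sin(4x)² dx = 400·π/2 = 200*π.
  So ∫_0^π (u')² dx = 200*π.
||u||_{H^1}^2 = (25*π/2) + (200*π) = 425*π/2.


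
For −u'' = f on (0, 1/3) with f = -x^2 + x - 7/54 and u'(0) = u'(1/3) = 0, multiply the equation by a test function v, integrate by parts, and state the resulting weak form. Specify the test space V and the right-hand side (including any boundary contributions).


V = H^1(0, 1/3) (no boundary constraint on v; u is determined up to an additive constant); weak form: ∫_0^1/3 u'v' dx = ∫_0^1/3 (-x^2 + x - 7/54) v dx for all v ∈ V.

Multiply both sides by a test function v and integrate from 0 to 1/3:
  ∫_0^1/3 −u''(x) v(x) dx = ∫_0^1/3 f(x) v(x) dx.
Integrate the LHS by parts once:
  ∫_0^1/3 −u'' v dx = −[u'(x) v(x)]_0^1/3 + ∫_0^1/3 u'(x) v'(x) dx.
Thus ∫_0^1/3 u'(x) v'(x) dx = ∫_0^1/3 f(x) v(x) dx + [u'(x) v(x)]_0^1/3.
Choose V so that boundary terms are either known or forced to vanish.
u has homogeneous Neumann: u'(0) = u'(1/3) = 0. So [u' v]_0^1/3 = 0·v(1/3) − 0·v(0) = 0 for any v; take V = H^1(0, 1/3).
Weak formulation: find u (satisfying any essential BC) such that ∫_0^1/3 u'(x) v'(x) dx = ∫_0^1/3 f v dx for all v ∈ V (homogeneous Neumann, so boundary terms vanish).
Substituting f(x) = -x^2 + x - 7/54, the right-hand side is ∫_0^1/3 (-x^2 + x - 7/54) v dx.
Compatibility check (pure Neumann): taking v ≡ 1 ∈ V gives 0 = ∫_0^1/3 f dx + (0) − (0), i.e. ∫_0^1/3 f dx must equal u'(0) − u'(1/3) = 0. Indeed ∫_0^1/3 (-x^2 + x - 7/54) dx = 0, so the data are compatible. The solution is then unique only up to an additive constant (fix it e.g. by requiring ∫_0^1/3 u dx = 0).


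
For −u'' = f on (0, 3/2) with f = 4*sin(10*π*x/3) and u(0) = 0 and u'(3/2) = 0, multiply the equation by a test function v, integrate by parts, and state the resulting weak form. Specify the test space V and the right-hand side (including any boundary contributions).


V = {v ∈ H^1(0, 3/2) : v(0) = 0} (test functions vanish at x = 0 where u is specified); weak form: ∫_0^3/2 u'v' dx = ∫_0^3/2 (4*sin(10*π*x/3)) v dx for all v ∈ V.

Multiply both sides by a test function v and integrate from 0 to 3/2:
  ∫_0^3/2 −u''(x) v(x) dx = ∫_0^3/2 f(x) v(x) dx.
Integrate the LHS by parts once:
  ∫_0^3/2 −u'' v dx = −[u'(x) v(x)]_0^3/2 + ∫_0^3/2 u'(x) v'(x) dx.
Thus ∫_0^3/2 u'(x) v'(x) dx = ∫_0^3/2 f(x) v(x) dx + [u'(x) v(x)]_0^3/2.
Choose V so that boundary terms are either known or forced to vanish.
Mixed BC: u(0) = 0 (Dirichlet) and u'(3/2) = 0 (Neumann). Define V = {v ∈ H^1(0, 3/2) : v(0) = 0}. Then [u' v]_0^3/2 = u'(3/2)·v(3/2) − u'(0)·0 = 0.
Weak formulation: find u (satisfying any essential BC) such that ∫_0^3/2 u'(x) v'(x) dx = ∫_0^3/2 f v dx for all v ∈ V (Dirichlet at 0 absorbed into V; the Neumann datum at x = 3/2 is zero, so no boundary term remains).
Substituting f(x) = 4*sin(10*π*x/3), the right-hand side is ∫_0^3/2 (4*sin(10*π*x/3)) v dx.


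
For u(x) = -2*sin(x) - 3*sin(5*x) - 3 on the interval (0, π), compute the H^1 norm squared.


||u||_{H^1(0,π)}^2 = 156/5 + 130*π

u'(x) = -2*cos(x) - 15*cos(5*x).
Expand u² and (u')² and integrate term by term on (0, π), using: for integers n ≥ 1, ∫_0^π sin²(nx) dx = ∫_0^π cos²(nx) dx = π/2; for n ≠ n', ∫_0^π sin(nx)sin(n'x) dx = ∫_0^π cos(nx)cos(n'x) dx = 0; and by product-to-sum, ∫_0^π sin(nx)cos(n'x) dx = ½∫_0^π [sin((n+n')x) + sin((n−n')x)] dx, which is 0 when n+n' is even and 2n/(n²−n'²) when n+n' is odd (it need not vanish on (0, π)). For the constant mode: ∫_0^π 1 dx = π, ∫_0^π cos(nx) dx = 0, ∫_0^π sin(nx) dx = (1−(−1)^n)/n.
  u² squared terms: (-3)²·∫1 dx = 9·π = 9*π;  (-3)²·∫sin(5x)² dx = 9·π/2 = 9*π/2;  (-2)²·∫sin(x)² dx = 4·π/2 = 2*π.
  u² cross terms: 2·(-3)·(-3)·∫1·sin(5x) dx = 18·(2/5) = 36/5;  2·(-3)·(-2)·∫1·sin(x) dx = 12·(2) = 24;  2·(-3)·(-2)·∫sin(5x)·sin(x) dx = 12·(0) = 0.
  So ∫_0^π u² dx = 9*π + 9*π/2 + 2*π + 36/5 + 24 + 0 = 156/5 + 31*π/2.
  (u')² squared terms: (-15)²·∫cos(5x)² dx = 225·π/2 = 225*π/2;  (-2)²·∫cos(x)² dx = 4·π/2 = 2*π.
  (u')² cross terms: 2·(-15)·(-2)·∫cos(5x)·cos(x) dx = 60·(0) = 0.
  So ∫_0^π (u')² dx = 225*π/2 + 2*π + 0 = 229*π/2.
||u||_{H^1}^2 = (156/5 + 31*π/2) + (229*π/2) = 156/5 + 130*π.


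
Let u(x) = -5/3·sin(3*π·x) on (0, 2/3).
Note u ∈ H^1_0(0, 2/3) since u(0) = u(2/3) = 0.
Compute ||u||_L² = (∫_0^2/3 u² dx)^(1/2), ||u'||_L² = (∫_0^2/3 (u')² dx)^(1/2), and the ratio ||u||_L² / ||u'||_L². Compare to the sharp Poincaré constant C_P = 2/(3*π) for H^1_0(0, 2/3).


||u||_L² / ||u'||_L² = 1/(3*π) < C_P = 2/(3*π).

u(x) = -5/3·sin(3*π·x), so u'(x) = -5*π*cos(3*π*x).
Writing u(x) = A·sin(kπx/L) with A = -5/3 and k = 2, use ∫_0^L sin²(kπx/L) dx = L/2 and ∫_0^L cos²(kπx/L) dx = L/2.
u² = 25/9·sin²(3*π·x) and (u')² = 25*π^2·cos²(3*π·x), and each of sin², cos² integrates to L/2 = 1/3 over (0, 2/3).
∫_0^2/3 u² dx = 25/27, so ||u||_L² = 5*sqrt(3)/9.
∫_0^2/3 (u')² dx = 25*π^2/3, so ||u'||_L² = 5*sqrt(3)*π/3.
Ratio ||u||_L² / ||u'||_L² = 1/(3*π).
Sharp Poincaré constant on H^1_0(0, 2/3) is C_P = L/π = 2/(3*π), achieved by sin(3*π/2·x).
This is the k = 2 harmonic; the ratio L/(kπ) is strictly less than C_P = L/π, consistent with the sharp inequality ||u||_L² ≤ C_P ||u'||_L².


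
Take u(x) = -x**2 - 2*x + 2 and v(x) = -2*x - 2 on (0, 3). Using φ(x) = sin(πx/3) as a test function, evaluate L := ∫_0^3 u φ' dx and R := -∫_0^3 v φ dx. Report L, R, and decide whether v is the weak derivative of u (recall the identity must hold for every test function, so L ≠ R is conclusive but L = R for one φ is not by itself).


LHS = 30/π, RHS = 30/π. Yes, v = u' weakly.

u(x) = -x**2 - 2*x + 2, classical derivative u'(x) = -2*x - 2.
φ(x) = sin(πx/3), so φ'(x) = π*cos(π*x/3)/3.
Note φ(0) = φ(3) = 0, so the boundary term u·φ vanishes.
LHS = ∫_0^3 u(x) φ'(x) dx = ∫_0^3 (-π*x^2*cos(π*x/3)/3 - 2*π*x*cos(π*x/3)/3 + 2*π*cos(π*x/3)/3) dx. Term by term:
  ∫_0^3 2*π*cos(π*x/3)/3 dx = 0;  ∫_0^3 -2*π*x*cos(π*x/3)/3 dx = 12/π;  ∫_0^3 -π*x^2*cos(π*x/3)/3 dx = 18/π.
Sum: 0 + 12/π + 18/π = 30/π.
So LHS = 30/π.
∫_0^3 v(x) φ(x) dx = ∫_0^3 (-2*x*sin(π*x/3) - 2*sin(π*x/3)) dx. Term by term:
  ∫_0^3 -2*sin(π*x/3) dx = -12/π;  ∫_0^3 -2*x*sin(π*x/3) dx = -18/π.
Sum: -12/π − 18/π = -30/π.
So RHS = -∫_0^3 v(x) φ(x) dx = 30/π.
LHS = RHS, so the identity holds for this test φ.
Moreover u is smooth here and v(x) = u'(x) = -2*x - 2 pointwise, so the identity holds for every test function. Hence v is the weak derivative of u.


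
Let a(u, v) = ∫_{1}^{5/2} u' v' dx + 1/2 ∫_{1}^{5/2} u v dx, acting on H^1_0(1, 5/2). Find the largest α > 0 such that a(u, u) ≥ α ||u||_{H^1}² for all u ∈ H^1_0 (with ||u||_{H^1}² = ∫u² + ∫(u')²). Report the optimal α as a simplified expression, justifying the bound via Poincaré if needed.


α = (9 + 8*π^2)/(2*(9 + 4*π^2))

Coercivity of a(·,·) on H^1_0(1, 5/2) means a(u, u) ≥ α ||u||_{H^1}² for every u ∈ H^1_0.
The interval has length L = 3/2, and Poincaré/coercivity depend only on L. Here a(u, u) = ∫(u')² + (1/2)·∫u².
Here 0 < c = 1/2 < 1. The condition a(u,u) ≥ α||u||_{H^1}² reads (1−α)∫(u')² ≥ (α−c)∫u². Any admissible α is ≤ 1 (rapidly oscillating u have ∫u²/∫(u')² → 0), and α = 1 would force 0 ≥ (1−c)∫u², impossible since c < 1; so 1−α > 0. By the sharp Poincaré inequality on H^1_0 of an interval of length L, ∫(u')² ≥ (π/L)²∫u² with equality for the first sine mode sin(π(x−x₀)/L) (x₀ the left endpoint), so the inequality holds for all u iff (1−α)(π/L)² ≥ α − c, i.e. α ≤ ((π/L)² + c)/((π/L)² + 1) = (1 + c(L/π)²)/(1 + (L/π)²). With (π/L)² = 4*π^2/9 and c = 1/2, the largest admissible constant is α = ((π/L)² + c)/((π/L)² + 1).
Simplifying, α = (9 + 8*π^2)/(2*(9 + 4*π^2)).


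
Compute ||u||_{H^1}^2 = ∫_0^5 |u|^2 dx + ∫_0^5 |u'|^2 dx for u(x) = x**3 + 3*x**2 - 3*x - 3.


||u||_{H^1}^2 = 254805/7

The H^1 norm (squared) on an interval (0, L) is
  ||u||_{H^1}^2 = ∫_0^L u(x)^2 dx + ∫_0^L u'(x)^2 dx.
Compute u'(x) = 3*x**2 + 6*x - 3.
Then u(x)^2 = x**6 + 6*x**5 + 3*x**4 - 24*x**3 - 9*x**2 + 18*x + 9 and u'(x)^2 = 9*x**4 + 36*x**3 + 18*x**2 - 36*x + 9.
Integrate each monomial from 0 to 5 using ∫_0^5 c·x^n dx = c·5^(n+1)/(n+1):
  ∫_0^5 u(x)^2 dx = ∫_0^5 (x^6 + 6*x^5 + 3*x^4 - 24*x^3 - 9*x^2 + 18*x + 9) dx. Term by term:
    ∫_0^5 x^6 dx = 78125/7;  ∫_0^5 6*x^5 dx = 15625;  ∫_0^5 3*x^4 dx = 1875;
    ∫_0^5 -24*x^3 dx = -3750;  ∫_0^5 -9*x^2 dx = -375;  ∫_0^5 18*x dx = 225;
    ∫_0^5 9 dx = 45.
  Sum: 78125/7 + 15625 + 1875 − 3750 − 375 + 225 + 45 = 173640/7.
  ∫_0^5 u'(x)^2 dx = ∫_0^5 (9*x^4 + 36*x^3 + 18*x^2 - 36*x + 9) dx. Term by term:
    ∫_0^5 9*x^4 dx = 5625;  ∫_0^5 36*x^3 dx = 5625;  ∫_0^5 18*x^2 dx = 750;
    ∫_0^5 -36*x dx = -450;  ∫_0^5 9 dx = 45.
  Sum: 5625 + 5625 + 750 − 450 + 45 = 11595.
Adding: ||u||_{H^1}^2 = 173640/7 + 11595 = 254805/7.


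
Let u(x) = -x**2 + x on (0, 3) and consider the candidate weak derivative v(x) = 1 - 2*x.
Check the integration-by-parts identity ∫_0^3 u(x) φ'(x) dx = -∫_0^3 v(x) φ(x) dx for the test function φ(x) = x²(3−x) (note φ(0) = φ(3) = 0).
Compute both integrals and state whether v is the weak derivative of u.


LHS = 351/20, RHS = 351/20. Yes, v = u' weakly.

u(x) = -x**2 + x, classical derivative u'(x) = 1 - 2*x.
φ(x) = x²(3−x), so φ'(x) = 3*x*(2 - x).
Note φ(0) = φ(3) = 0, so the boundary term u·φ vanishes.
LHS = ∫_0^3 u(x) φ'(x) dx = ∫_0^3 (3*x^4 - 9*x^3 + 6*x^2) dx. Term by term:
  ∫_0^3 3*x^4 dx = 729/5;  ∫_0^3 -9*x^3 dx = -729/4;  ∫_0^3 6*x^2 dx = 54.
Sum: 729/5 − 729/4 + 54 = 351/20.
So LHS = 351/20.
∫_0^3 v(x) φ(x) dx = ∫_0^3 (2*x^4 - 7*x^3 + 3*x^2) dx. Term by term:
  ∫_0^3 2*x^4 dx = 486/5;  ∫_0^3 -7*x^3 dx = -567/4;  ∫_0^3 3*x^2 dx = 27.
Sum: 486/5 − 567/4 + 27 = -351/20.
So RHS = -∫_0^3 v(x) φ(x) dx = 351/20.
LHS = RHS, so the identity holds for this test φ.
Moreover u is smooth here and v(x) = u'(x) = 1 - 2*x pointwise, so the identity holds for every test function. Hence v is the weak derivative of u.


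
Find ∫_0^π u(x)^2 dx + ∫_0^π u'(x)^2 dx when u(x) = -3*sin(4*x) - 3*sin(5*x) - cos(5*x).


||u||_{H^1(0,π)}^2 = -416/3 + 413*π/2

u'(x) = 5*sin(5*x) - 12*cos(4*x) - 15*cos(5*x).
Expand u² and (u')² and integrate term by term on (0, π), using: for integers n ≥ 1, ∫_0^π sin²(nx) dx = ∫_0^π cos²(nx) dx = π/2; for n ≠ n', ∫_0^π sin(nx)sin(n'x) dx = ∫_0^π cos(nx)cos(n'x) dx = 0; and by product-to-sum, ∫_0^π sin(nx)cos(n'x) dx = ½∫_0^π [sin((n+n')x) + sin((n−n')x)] dx, which is 0 when n+n' is even and 2n/(n²−n'²) when n+n' is odd (it need not vanish on (0, π)).
  u² squared terms: (-1)²·∫cos(5x)² dx = 1·π/2 = π/2;  (-3)²·∫sin(4x)² dx = 9·π/2 = 9*π/2;  (-3)²·∫sin(5x)² dx = 9·π/2 = 9*π/2.
  u² cross terms: 2·(-1)·(-3)·∫cos(5x)·sin(4x) dx = 6·(-8/9) = -16/3;  2·(-1)·(-3)·∫cos(5x)·sin(5x) dx = 6·(0) = 0;  2·(-3)·(-3)·∫sin(4x)·sin(5x) dx = 18·(0) = 0.
  So ∫_0^π u² dx = π/2 + 9*π/2 + 9*π/2 − 16/3 + 0 + 0 = -16/3 + 19*π/2.
  (u')² squared terms: (-15)²·∫cos(5x)² dx = 225·π/2 = 225*π/2;  (-12)²·∫cos(4x)² dx = 144·π/2 = 72*π;  (5)²·∫sin(5x)² dx = 25·π/2 = 25*π/2.
  (u')² cross terms: 2·(-15)·(-12)·∫cos(5x)·cos(4x) dx = 360·(0) = 0;  2·(-15)·(5)·∫cos(5x)·sin(5x) dx = -150·(0) = 0;  2·(-12)·(5)·∫cos(4x)·sin(5x) dx = -120·(10/9) = -400/3.
  So ∫_0^π (u')² dx = 225*π/2 + 72*π + 25*π/2 + 0 + 0 − 400/3 = -400/3 + 197*π.
||u||_{H^1}^2 = (-16/3 + 19*π/2) + (-400/3 + 197*π) = -416/3 + 413*π/2.


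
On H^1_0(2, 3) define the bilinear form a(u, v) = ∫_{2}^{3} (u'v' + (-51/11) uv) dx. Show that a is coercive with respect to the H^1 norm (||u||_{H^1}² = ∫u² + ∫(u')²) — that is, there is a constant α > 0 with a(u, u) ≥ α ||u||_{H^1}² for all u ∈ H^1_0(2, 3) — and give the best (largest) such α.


α = (-51/11 + π^2)/(1 + π^2)

Coercivity of a(·,·) on H^1_0(2, 3) means a(u, u) ≥ α ||u||_{H^1}² for every u ∈ H^1_0.
The interval has length L = 1, and Poincaré/coercivity depend only on L. Here a(u, u) = ∫(u')² + (-51/11)·∫u².
Here c = -51/11 < 0 with |c| < (π/L)² = π^2, so coercivity still holds. The condition a(u,u) ≥ α||u||_{H^1}² reads (1−α)∫(u')² ≥ (α−c)∫u². Any admissible α is ≤ 1 (rapidly oscillating u have ∫u²/∫(u')² → 0), and α = 1 would force 0 ≥ (1−c)∫u², impossible since c < 1; so 1−α > 0. By the sharp Poincaré inequality on H^1_0 of an interval of length L, ∫(u')² ≥ (π/L)²∫u² with equality for the first sine mode sin(π(x−x₀)/L) (x₀ the left endpoint), so the inequality holds for all u iff (1−α)(π/L)² ≥ α − c, i.e. α ≤ ((π/L)² + c)/((π/L)² + 1) = (1 + c(L/π)²)/(1 + (L/π)²). (Direct route, valid since c ≤ 0: Poincaré gives c∫u² ≥ c(L/π)²∫(u')², so a(u,u) ≥ (1 + c(L/π)²)∫(u')², while ||u||_{H^1}² ≤ (1 + (L/π)²)∫(u')²; dividing yields the same α.) With (π/L)² = π^2 and c = -51/11, the largest admissible constant is α = ((π/L)² + c)/((π/L)² + 1).
Simplifying, α = (-51/11 + π^2)/(1 + π^2).


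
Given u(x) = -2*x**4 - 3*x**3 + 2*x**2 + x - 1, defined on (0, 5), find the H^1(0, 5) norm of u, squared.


||u||_{H^1}^2 = 158277230/63

The H^1 norm (squared) on an interval (0, L) is
  ||u||_{H^1}^2 = ∫_0^L u(x)^2 dx + ∫_0^L u'(x)^2 dx.
Compute u'(x) = -8*x**3 - 9*x**2 + 4*x + 1.
Then u(x)^2 = 4*x**8 + 12*x**7 + x**6 - 16*x**5 + 2*x**4 + 10*x**3 - 3*x**2 - 2*x + 1 and u'(x)^2 = 64*x**6 + 144*x**5 + 17*x**4 - 88*x**3 - 2*x**2 + 8*x + 1.
Integrate each monomial from 0 to 5 using ∫_0^5 c·x^n dx = c·5^(n+1)/(n+1):
  ∫_0^5 u(x)^2 dx = ∫_0^5 (4*x^8 + 12*x^7 + x^6 - 16*x^5 + 2*x^4 + 10*x^3 - 3*x^2 - 2*x + 1) dx. Term by term:
    ∫_0^5 4*x^8 dx = 7812500/9;  ∫_0^5 12*x^7 dx = 1171875/2;  ∫_0^5 x^6 dx = 78125/7;
    ∫_0^5 -16*x^5 dx = -125000/3;  ∫_0^5 2*x^4 dx = 1250;  ∫_0^5 10*x^3 dx = 3125/2;
    ∫_0^5 -3*x^2 dx = -125;  ∫_0^5 -2*x dx = -25;  ∫_0^5 1 dx = 5.
  Sum: 7812500/9 + 1171875/2 + 78125/7 − 125000/3 + 1250 + 3125/2 − 125 − 25 + 5 = 89847740/63.
  ∫_0^5 u'(x)^2 dx = ∫_0^5 (64*x^6 + 144*x^5 + 17*x^4 - 88*x^3 - 2*x^2 + 8*x + 1) dx. Term by term:
    ∫_0^5 64*x^6 dx = 5000000/7;  ∫_0^5 144*x^5 dx = 375000;  ∫_0^5 17*x^4 dx = 10625;
    ∫_0^5 -88*x^3 dx = -13750;  ∫_0^5 -2*x^2 dx = -250/3;  ∫_0^5 8*x dx = 100;
    ∫_0^5 1 dx = 5.
  Sum: 5000000/7 + 375000 + 10625 − 13750 − 250/3 + 100 + 5 = 22809830/21.
Adding: ||u||_{H^1}^2 = 89847740/63 + 22809830/21 = 158277230/63.


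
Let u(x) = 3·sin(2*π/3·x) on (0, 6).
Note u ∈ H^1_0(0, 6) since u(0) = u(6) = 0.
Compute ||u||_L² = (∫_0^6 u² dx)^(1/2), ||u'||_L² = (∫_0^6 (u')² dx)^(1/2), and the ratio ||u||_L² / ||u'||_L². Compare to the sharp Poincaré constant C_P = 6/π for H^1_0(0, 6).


||u||_L² / ||u'||_L² = 3/(2*π) < C_P = 6/π.

u(x) = 3·sin(2*π/3·x), so u'(x) = 2*π*cos(2*π*x/3).
Writing u(x) = A·sin(kπx/L) with A = 3 and k = 4, use ∫_0^L sin²(kπx/L) dx = L/2 and ∫_0^L cos²(kπx/L) dx = L/2.
u² = 9·sin²(2*π/3·x) and (u')² = 4*π^2·cos²(2*π/3·x), and each of sin², cos² integrates to L/2 = 3 over (0, 6).
∫_0^6 u² dx = 27, so ||u||_L² = 3*sqrt(3).
∫_0^6 (u')² dx = 12*π^2, so ||u'||_L² = 2*sqrt(3)*π.
Ratio ||u||_L² / ||u'||_L² = 3/(2*π).
Sharp Poincaré constant on H^1_0(0, 6) is C_P = L/π = 6/π, achieved by sin(π/6·x).
This is the k = 4 harmonic; the ratio L/(kπ) is strictly less than C_P = L/π, consistent with the sharp inequality ||u||_L² ≤ C_P ||u'||_L².


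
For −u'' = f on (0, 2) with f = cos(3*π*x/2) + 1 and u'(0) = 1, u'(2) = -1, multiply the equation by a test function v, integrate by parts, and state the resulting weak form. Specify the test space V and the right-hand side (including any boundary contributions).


V = H^1(0, 2) (v unrestricted at boundary; u is determined up to an additive constant); weak form: ∫_0^2 u'v' dx = ∫_0^2 (cos(3*π*x/2) + 1) v dx − v(2) − v(0) for all v ∈ V.

Multiply both sides by a test function v and integrate from 0 to 2:
  ∫_0^2 −u''(x) v(x) dx = ∫_0^2 f(x) v(x) dx.
Integrate the LHS by parts once:
  ∫_0^2 −u'' v dx = −[u'(x) v(x)]_0^2 + ∫_0^2 u'(x) v'(x) dx.
Thus ∫_0^2 u'(x) v'(x) dx = ∫_0^2 f(x) v(x) dx + [u'(x) v(x)]_0^2.
Choose V so that boundary terms are either known or forced to vanish.
u has inhomogeneous Neumann u'(0) = 1, u'(2) = -1. [u' v]_0^2 = (-1)·v(2) − (1)·v(0) = − v(2) − v(0). Take V = H^1(0, 2); boundary term becomes part of RHS.
Weak formulation: find u (satisfying any essential BC) such that ∫_0^2 u'(x) v'(x) dx = ∫_0^2 f v dx − v(2) − v(0) for all v ∈ V (Neumann data are natural BCs: they enter the RHS as boundary terms).
Substituting f(x) = cos(3*π*x/2) + 1, the right-hand side is ∫_0^2 (cos(3*π*x/2) + 1) v dx − v(2) − v(0).
Compatibility check (pure Neumann): taking v ≡ 1 ∈ V gives 0 = ∫_0^2 f dx + (-1) − (1), i.e. ∫_0^2 f dx must equal u'(0) − u'(2) = 2. Indeed ∫_0^2 (cos(3*π*x/2) + 1) dx = 2, so the data are compatible. The solution is then unique only up to an additive constant (fix it e.g. by requiring ∫_0^2 u dx = 0).
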